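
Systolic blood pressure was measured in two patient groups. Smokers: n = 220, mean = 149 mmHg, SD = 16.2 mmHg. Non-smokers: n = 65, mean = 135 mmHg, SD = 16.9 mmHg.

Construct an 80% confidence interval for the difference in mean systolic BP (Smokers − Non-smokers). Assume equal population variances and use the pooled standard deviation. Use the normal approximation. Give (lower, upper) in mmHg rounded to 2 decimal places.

Pooled variance s_p² = [219·16.2² + 64·16.9²] / (220+65−2) = 267.6799, so s_p = 16.3609.
SE_diff = s_p·√(1/n₁ + 1/n₂) = 16.3609·√(1/220 + 1/65) = 2.3097.
z* = 1.282; margin = 1.282 × 2.3097 = 2.9610.
Difference = 149 − 135 = 14.0000.
14.0000 ± 2.9610 → (11.04, 16.96).

(11.04, 16.96)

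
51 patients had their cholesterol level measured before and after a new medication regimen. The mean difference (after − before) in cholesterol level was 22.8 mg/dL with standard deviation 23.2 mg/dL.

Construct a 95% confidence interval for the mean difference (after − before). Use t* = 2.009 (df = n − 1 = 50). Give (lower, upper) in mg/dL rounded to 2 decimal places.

(16.27, 29.33)

This is a matched-pairs design, so SE = s_d/√n = 23.2/√51 = 3.2486.
Margin = 2.009 × 3.2486 = 6.5264; the interval is 22.8 ± 6.5264 = (16.27, 29.33).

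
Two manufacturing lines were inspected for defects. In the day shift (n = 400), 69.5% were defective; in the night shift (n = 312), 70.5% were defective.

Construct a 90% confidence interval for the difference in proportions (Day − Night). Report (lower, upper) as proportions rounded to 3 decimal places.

(-0.067, 0.047)

The two standard errors are √(0.6950×0.3050/400) = 0.02302 and √(0.7050×0.2950/312) = 0.02582.
Because the samples are independent, SE_diff = √(0.02302² + 0.02582²) = 0.03459.
Using z* = 1.645 for 90%, ME = 1.645 × 0.03459 = 0.05690.
p̂₁ − p̂₂ = -0.0100; interval -0.0100 ± 0.05690 gives (-0.067, 0.047).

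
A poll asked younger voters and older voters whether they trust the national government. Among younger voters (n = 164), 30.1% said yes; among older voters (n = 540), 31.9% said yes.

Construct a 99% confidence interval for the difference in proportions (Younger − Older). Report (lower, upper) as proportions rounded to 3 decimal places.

Each SE is √(p̂(1−p̂)/n): √(0.3010·0.6990/164) = 0.03582 and √(0.3190·0.6810/540) = 0.02006.
SE(p̂₁ − p̂₂) = √(SE₁² + SE₂²) = √(0.0012830724 + 0.0004024036) = 0.04105, since the two samples are independent.
At 99% confidence z* = 2.576; margin = 2.576 × 0.04105 = 0.10574.
The difference is 0.3010 − 0.3190 = -0.0180, so the interval is -0.0180 ± 0.10574 = (-0.124, 0.088).

(-0.124, 0.088)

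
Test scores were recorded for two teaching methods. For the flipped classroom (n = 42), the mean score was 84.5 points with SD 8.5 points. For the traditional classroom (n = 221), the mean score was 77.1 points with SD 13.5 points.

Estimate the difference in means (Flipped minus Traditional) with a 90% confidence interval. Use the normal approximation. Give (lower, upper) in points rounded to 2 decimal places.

Standard errors of each mean: 8.5/√42 = 1.3116 and 13.5/√221 = 0.9081.
SE(x̄₁ − x̄₂) = √(1.3116² + 0.9081²) = 1.5953 for independent samples with unequal variances.
With z* = 1.645, the margin is 1.645 × 1.5953 = 2.6243.
x̄₁ − x̄₂ = 84.5 − 77.1 = 7.4000; the interval is 7.4000 ± 2.6243 = (4.78, 10.02).

(4.78, 10.02)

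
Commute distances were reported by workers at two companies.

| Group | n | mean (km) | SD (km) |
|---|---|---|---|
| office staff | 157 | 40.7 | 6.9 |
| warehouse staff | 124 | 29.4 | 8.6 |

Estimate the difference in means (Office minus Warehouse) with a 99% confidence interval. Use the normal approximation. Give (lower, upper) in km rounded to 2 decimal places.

Standard errors of each mean: 6.9/√157 = 0.5507 and 8.6/√124 = 0.7723.
SE(x̄₁ − x̄₂) = √(0.5507² + 0.7723²) = 0.9485 for independent samples with unequal variances.
With z* = 2.576, the margin is 2.576 × 0.9485 = 2.4433.
x̄₁ − x̄₂ = 40.7 − 29.4 = 11.3000; the interval is 11.3000 ± 2.4433 = (8.86, 13.74).

(8.86, 13.74)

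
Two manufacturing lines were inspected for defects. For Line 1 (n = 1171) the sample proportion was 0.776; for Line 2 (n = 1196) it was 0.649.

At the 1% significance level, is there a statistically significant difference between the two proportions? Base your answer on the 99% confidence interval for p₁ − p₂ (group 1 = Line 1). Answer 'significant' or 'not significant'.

The two standard errors are √(0.7760×0.2240/1171) = 0.01218 and √(0.6490×0.3510/1196) = 0.01380.
Because the samples are independent, SE_diff = √(0.01218² + 0.01380²) = 0.01841.
Using z* = 2.576 for 99%, ME = 2.576 × 0.01841 = 0.04742.
p̂₁ − p̂₂ = 0.1270; interval 0.1270 ± 0.04742 gives (0.07958, 0.17442).
The interval (0.07958, 0.17442) does not contain 0, so the difference is significant.

significant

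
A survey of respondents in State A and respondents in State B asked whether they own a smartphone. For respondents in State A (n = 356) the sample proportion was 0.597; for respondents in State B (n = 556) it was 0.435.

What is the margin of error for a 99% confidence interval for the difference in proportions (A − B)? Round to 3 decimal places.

0.086

Each SE is √(p̂(1−p̂)/n): √(0.5970·0.4030/356) = 0.02600 and √(0.4350·0.5650/556) = 0.02102.
SE(p̂₁ − p̂₂) = √(SE₁² + SE₂²) = √(0.000676 + 0.0004418404) = 0.03343, since the two samples are independent.
At 99% confidence z* = 2.576; margin = 2.576 × 0.03343 = 0.08612.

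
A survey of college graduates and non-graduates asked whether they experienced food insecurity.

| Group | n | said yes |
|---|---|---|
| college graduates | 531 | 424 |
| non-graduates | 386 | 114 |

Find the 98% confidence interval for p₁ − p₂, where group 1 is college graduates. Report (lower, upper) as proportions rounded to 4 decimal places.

(0.4357, 0.5707)

First, p̂₁ = 424/531 = 0.7985; p̂₂ = 114/386 = 0.2953.
The two standard errors are √(0.7985×0.2015/531) = 0.01741 and √(0.2953×0.7047/386) = 0.02322.
Because the samples are independent, SE_diff = √(0.01741² + 0.02322²) = 0.02902.
Using z* = 2.326 for 98%, ME = 2.326 × 0.02902 = 0.06750.
p̂₁ − p̂₂ = 0.5032; interval 0.5032 ± 0.06750 gives (0.4357, 0.5707).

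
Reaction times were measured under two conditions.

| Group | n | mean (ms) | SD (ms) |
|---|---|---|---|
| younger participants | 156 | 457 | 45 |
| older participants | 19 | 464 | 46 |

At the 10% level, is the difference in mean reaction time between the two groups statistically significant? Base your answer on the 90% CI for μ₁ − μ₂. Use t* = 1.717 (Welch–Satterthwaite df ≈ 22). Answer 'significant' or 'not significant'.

SE₁ = s₁/√n₁ = 45/√156 = 3.6029; SE₂ = 46/√19 = 10.5531.
Independent samples, unequal variances: SE_diff = √(SE₁² + SE₂²) = √(12.98088841 + 111.36791961) = 11.1512.
t* = 1.717, so margin of error = 1.717 × 11.1512 = 19.1466.
Difference in means = 457 − 464 = -7.0000.
-7.0000 ± 19.1466 → (-26.1466, 12.1466).
The interval (-26.1466, 12.1466) contains 0, so the difference is not significant.

not significant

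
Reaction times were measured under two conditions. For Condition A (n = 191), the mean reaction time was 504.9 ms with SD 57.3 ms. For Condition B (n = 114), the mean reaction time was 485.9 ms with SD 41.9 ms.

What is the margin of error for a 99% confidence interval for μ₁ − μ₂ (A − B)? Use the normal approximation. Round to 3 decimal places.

14.706

SE₁ = s₁/√n₁ = 57.3/√191 = 4.1461; SE₂ = 41.9/√114 = 3.9243.
Independent samples, unequal variances: SE_diff = √(SE₁² + SE₂²) = √(17.19014521 + 15.40013049) = 5.7088.
z* = 2.576, so margin of error = 2.576 × 5.7088 = 14.7059.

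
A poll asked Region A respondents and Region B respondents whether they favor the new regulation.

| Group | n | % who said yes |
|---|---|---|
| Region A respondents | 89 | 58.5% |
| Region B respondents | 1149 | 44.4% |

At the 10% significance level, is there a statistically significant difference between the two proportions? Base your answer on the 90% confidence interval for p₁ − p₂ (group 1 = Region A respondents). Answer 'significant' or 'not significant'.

significant

SE₁ = √(p̂₁(1−p̂₁)/n₁) = √(0.5850·0.4150/89) = 0.05223; SE₂ = √(0.4440·0.5560/1149) = 0.01466.
Independent samples: SE of the difference = √(SE₁² + SE₂²) = √(0.0027279729 + 0.0002149156) = 0.05425.
z* for 90% confidence is 1.645, so the margin of error is 1.645 × 0.05425 = 0.08924.
Point estimate p̂₁ − p̂₂ = 0.5850 − 0.4440 = 0.1410.
0.1410 ± 0.08924 → (0.05176, 0.23024).
The interval (0.05176, 0.23024) does not contain 0, so the difference is significant.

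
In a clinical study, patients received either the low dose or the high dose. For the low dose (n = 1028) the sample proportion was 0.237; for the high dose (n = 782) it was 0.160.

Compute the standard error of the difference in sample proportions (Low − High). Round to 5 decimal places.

0.01865

Each SE is √(p̂(1−p̂)/n): √(0.2370·0.7630/1028) = 0.01326 and √(0.1600·0.8400/782) = 0.01311.
SE(p̂₁ − p̂₂) = √(SE₁² + SE₂²) = √(0.0001758276 + 0.0001718721) = 0.01865, since the two samples are independent.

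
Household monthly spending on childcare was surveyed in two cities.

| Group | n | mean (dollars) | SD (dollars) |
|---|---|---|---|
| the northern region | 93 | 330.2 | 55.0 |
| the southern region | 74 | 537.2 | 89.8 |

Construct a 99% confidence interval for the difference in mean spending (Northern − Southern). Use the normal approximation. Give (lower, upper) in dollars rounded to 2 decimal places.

(-237.64, -176.36)

SE₁ = s₁/√n₁ = 55.0/√93 = 5.7032; SE₂ = 89.8/√74 = 10.4390.
Independent samples, unequal variances: SE_diff = √(SE₁² + SE₂²) = √(32.52649024 + 108.972721) = 11.8953.
z* = 2.576, so margin of error = 2.576 × 11.8953 = 30.6423.
Difference in means = 330.2 − 537.2 = -207.0000.
-207.0000 ± 30.6423 → (-237.64, -176.36).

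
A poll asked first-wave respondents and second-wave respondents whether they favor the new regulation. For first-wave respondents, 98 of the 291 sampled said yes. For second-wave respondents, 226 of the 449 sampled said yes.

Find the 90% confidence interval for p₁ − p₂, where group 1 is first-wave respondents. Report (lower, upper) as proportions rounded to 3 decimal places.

Sample proportions: 98/291 = 0.3368, 226/449 = 0.5033.
Each SE is √(p̂(1−p̂)/n): √(0.3368·0.6632/291) = 0.02771 and √(0.5033·0.4967/449) = 0.02360.
SE(p̂₁ − p̂₂) = √(SE₁² + SE₂²) = √(0.0007678441 + 0.00055696) = 0.03640, since the two samples are independent.
At 90% confidence z* = 1.645; margin = 1.645 × 0.03640 = 0.05988.
The difference is 0.3368 − 0.5033 = -0.1665, so the interval is -0.1665 ± 0.05988 = (-0.226, -0.107).

(-0.226, -0.107)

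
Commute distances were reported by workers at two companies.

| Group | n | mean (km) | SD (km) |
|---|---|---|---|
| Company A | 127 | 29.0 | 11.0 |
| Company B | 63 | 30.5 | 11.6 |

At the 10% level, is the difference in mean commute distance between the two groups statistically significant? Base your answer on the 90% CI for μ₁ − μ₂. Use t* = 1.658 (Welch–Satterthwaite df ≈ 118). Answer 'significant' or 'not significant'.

Per-group SEs: s₁/√n₁ = 11.0/√127 = 0.9761, s₂/√n₂ = 11.6/√63 = 1.4615.
Unpooled SE of the difference: √(0.95277121 + 2.13598225) = 1.7575.
Margin of error = t* · SE = 1.658 × 1.7575 = 2.9139.
x̄₁ − x̄₂ = 29.0 − 30.5 = -1.5000.
CI: -1.5000 ± 2.9139 = (-4.4139, 1.4139).
The interval (-4.4139, 1.4139) contains 0, so the difference is not significant.

not significant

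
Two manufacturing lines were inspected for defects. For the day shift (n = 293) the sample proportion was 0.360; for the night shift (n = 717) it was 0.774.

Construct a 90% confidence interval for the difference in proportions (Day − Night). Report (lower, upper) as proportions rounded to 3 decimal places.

(-0.467, -0.361)

Each SE is √(p̂(1−p̂)/n): √(0.3600·0.6400/293) = 0.02804 and √(0.7740·0.2260/717) = 0.01562.
SE(p̂₁ − p̂₂) = √(SE₁² + SE₂²) = √(0.0007862416 + 0.0002439844) = 0.03210, since the two samples are independent.
At 90% confidence z* = 1.645; margin = 1.645 × 0.03210 = 0.05280.
The difference is 0.3600 − 0.7740 = -0.4140, so the interval is -0.4140 ± 0.05280 = (-0.467, -0.361).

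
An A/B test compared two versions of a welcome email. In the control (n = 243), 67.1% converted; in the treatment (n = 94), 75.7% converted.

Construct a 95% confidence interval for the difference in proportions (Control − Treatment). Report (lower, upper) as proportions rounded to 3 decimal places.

(-0.191, 0.019)

SE₁ = √(p̂₁(1−p̂₁)/n₁) = √(0.6710·0.3290/243) = 0.03014; SE₂ = √(0.7570·0.2430/94) = 0.04424.
Independent samples: SE of the difference = √(SE₁² + SE₂²) = √(0.0009084196 + 0.0019571776) = 0.05353.
z* for 95% confidence is 1.960, so the margin of error is 1.960 × 0.05353 = 0.10492.
Point estimate p̂₁ − p̂₂ = 0.6710 − 0.7570 = -0.0860.
-0.0860 ± 0.10492 → (-0.191, 0.019).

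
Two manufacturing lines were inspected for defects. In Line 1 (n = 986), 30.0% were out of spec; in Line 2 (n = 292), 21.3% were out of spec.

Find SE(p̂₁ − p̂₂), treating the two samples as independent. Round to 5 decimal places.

SE₁ = √(p̂₁(1−p̂₁)/n₁) = √(0.3000·0.7000/986) = 0.01459; SE₂ = √(0.2130·0.7870/292) = 0.02396.
Independent samples: SE of the difference = √(SE₁² + SE₂²) = √(0.0002128681 + 0.0005740816) = 0.02805.

0.02805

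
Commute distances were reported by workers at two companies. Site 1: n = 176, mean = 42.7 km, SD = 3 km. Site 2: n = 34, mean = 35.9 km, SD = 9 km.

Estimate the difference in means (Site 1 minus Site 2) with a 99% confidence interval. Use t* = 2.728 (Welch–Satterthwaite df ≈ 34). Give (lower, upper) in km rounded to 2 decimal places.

(2.54, 11.06)

SE₁ = s₁/√n₁ = 3/√176 = 0.2261; SE₂ = 9/√34 = 1.5435.
Independent samples, unequal variances: SE_diff = √(SE₁² + SE₂²) = √(0.05112121 + 2.38239225) = 1.5600.
t* = 2.728, so margin of error = 2.728 × 1.5600 = 4.2557.
Difference in means = 42.7 − 35.9 = 6.8000.
6.8000 ± 4.2557 → (2.54, 11.06).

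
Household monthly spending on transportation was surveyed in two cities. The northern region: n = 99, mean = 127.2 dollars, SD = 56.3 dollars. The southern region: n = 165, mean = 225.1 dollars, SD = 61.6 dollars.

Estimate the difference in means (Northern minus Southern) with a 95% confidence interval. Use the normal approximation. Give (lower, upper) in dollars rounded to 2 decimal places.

(-112.44, -83.36)

Standard errors of each mean: 56.3/√99 = 5.6584 and 61.6/√165 = 4.7956.
SE(x̄₁ − x̄₂) = √(5.6584² + 4.7956²) = 7.4172 for independent samples with unequal variances.
With z* = 1.960, the margin is 1.960 × 7.4172 = 14.5377.
x̄₁ − x̄₂ = 127.2 − 225.1 = -97.9000; the interval is -97.9000 ± 14.5377 = (-112.44, -83.36).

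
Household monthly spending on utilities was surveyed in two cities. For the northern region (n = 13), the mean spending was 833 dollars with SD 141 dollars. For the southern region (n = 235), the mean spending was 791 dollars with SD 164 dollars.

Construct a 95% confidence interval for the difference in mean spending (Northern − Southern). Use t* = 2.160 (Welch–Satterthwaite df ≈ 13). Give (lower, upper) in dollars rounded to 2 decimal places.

(-45.57, 129.57)

SE₁ = s₁/√n₁ = 141/√13 = 39.1064; SE₂ = 164/√235 = 10.6982.
Independent samples, unequal variances: SE_diff = √(SE₁² + SE₂²) = √(1529.31052096 + 114.45148324) = 40.5433.
t* = 2.160, so margin of error = 2.160 × 40.5433 = 87.5735.
Difference in means = 833 − 791 = 42.0000.
42.0000 ± 87.5735 → (-45.57, 129.57).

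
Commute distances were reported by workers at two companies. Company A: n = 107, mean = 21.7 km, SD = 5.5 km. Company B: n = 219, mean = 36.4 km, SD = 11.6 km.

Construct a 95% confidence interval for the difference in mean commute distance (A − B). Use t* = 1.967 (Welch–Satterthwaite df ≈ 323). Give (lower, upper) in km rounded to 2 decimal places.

SE₁ = s₁/√n₁ = 5.5/√107 = 0.5317; SE₂ = 11.6/√219 = 0.7839.
Independent samples, unequal variances: SE_diff = √(SE₁² + SE₂²) = √(0.28270489 + 0.61449921) = 0.9472.
t* = 1.967, so margin of error = 1.967 × 0.9472 = 1.8631.
Difference in means = 21.7 − 36.4 = -14.7000.
-14.7000 ± 1.8631 → (-16.56, -12.84).

(-16.56, -12.84)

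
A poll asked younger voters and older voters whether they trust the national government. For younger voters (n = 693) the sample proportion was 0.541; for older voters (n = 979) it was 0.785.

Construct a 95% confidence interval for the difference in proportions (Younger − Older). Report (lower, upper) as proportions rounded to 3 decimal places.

(-0.289, -0.199)

The two standard errors are √(0.5410×0.4590/693) = 0.01893 and √(0.7850×0.2150/979) = 0.01313.
Because the samples are independent, SE_diff = √(0.01893² + 0.01313²) = 0.02304.
Using z* = 1.960 for 95%, ME = 1.960 × 0.02304 = 0.04516.
p̂₁ − p̂₂ = -0.2440; interval -0.2440 ± 0.04516 gives (-0.289, -0.199).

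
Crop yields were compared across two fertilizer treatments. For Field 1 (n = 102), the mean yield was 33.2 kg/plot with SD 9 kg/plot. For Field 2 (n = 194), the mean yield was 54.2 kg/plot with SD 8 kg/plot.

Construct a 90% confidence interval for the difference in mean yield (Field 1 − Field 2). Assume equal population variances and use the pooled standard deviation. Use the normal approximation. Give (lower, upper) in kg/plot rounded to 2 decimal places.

Pooled variance s_p² = [101·9² + 193·8²] / (102+194−2) = 69.8401, so s_p = 8.3570.
SE_diff = s_p·√(1/n₁ + 1/n₂) = 8.3570·√(1/102 + 1/194) = 1.0221.
z* = 1.645; margin = 1.645 × 1.0221 = 1.6814.
Difference = 33.2 − 54.2 = -21.0000.
-21.0000 ± 1.6814 → (-22.68, -19.32).

(-22.68, -19.32)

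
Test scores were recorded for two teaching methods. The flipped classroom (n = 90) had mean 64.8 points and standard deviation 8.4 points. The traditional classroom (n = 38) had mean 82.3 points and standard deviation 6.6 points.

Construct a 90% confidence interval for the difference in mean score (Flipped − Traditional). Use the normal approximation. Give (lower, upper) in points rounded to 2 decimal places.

(-19.79, -15.21)

Standard errors of each mean: 8.4/√90 = 0.8854 and 6.6/√38 = 1.0707.
SE(x̄₁ − x̄₂) = √(0.8854² + 1.0707²) = 1.3894 for independent samples with unequal variances.
With z* = 1.645, the margin is 1.645 × 1.3894 = 2.2856.
x̄₁ − x̄₂ = 64.8 − 82.3 = -17.5000; the interval is -17.5000 ± 2.2856 = (-19.79, -15.21).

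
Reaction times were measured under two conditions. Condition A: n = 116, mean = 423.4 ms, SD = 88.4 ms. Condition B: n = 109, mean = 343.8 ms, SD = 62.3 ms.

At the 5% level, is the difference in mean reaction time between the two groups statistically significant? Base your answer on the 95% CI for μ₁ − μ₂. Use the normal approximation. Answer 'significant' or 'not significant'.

significant

Standard errors of each mean: 88.4/√116 = 8.2077 and 62.3/√109 = 5.9673.
SE(x̄₁ − x̄₂) = √(8.2077² + 5.9673²) = 10.1477 for independent samples with unequal variances.
With z* = 1.960, the margin is 1.960 × 10.1477 = 19.8895.
x̄₁ − x̄₂ = 423.4 − 343.8 = 79.6000; the interval is 79.6000 ± 19.8895 = (59.7105, 99.4895).
The interval (59.7105, 99.4895) does not contain 0, so the difference is significant.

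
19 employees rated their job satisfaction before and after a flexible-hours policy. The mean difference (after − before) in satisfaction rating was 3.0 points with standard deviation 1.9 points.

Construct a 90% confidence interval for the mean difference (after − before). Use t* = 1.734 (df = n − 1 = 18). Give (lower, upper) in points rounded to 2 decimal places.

(2.24, 3.76)

This is a matched-pairs design, so SE = s_d/√n = 1.9/√19 = 0.4359.
Margin = 1.734 × 0.4359 = 0.7559; the interval is 3.0 ± 0.7559 = (2.24, 3.76).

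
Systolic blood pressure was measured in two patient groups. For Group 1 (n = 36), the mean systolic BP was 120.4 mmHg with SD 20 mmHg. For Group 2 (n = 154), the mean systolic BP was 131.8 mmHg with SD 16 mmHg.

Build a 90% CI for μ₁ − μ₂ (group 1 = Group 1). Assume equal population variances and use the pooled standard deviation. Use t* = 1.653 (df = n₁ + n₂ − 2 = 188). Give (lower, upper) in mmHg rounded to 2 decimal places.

Pooled variance s_p² = [35·20² + 153·16²] / (36+154−2) = 282.8085, so s_p = 16.8169.
SE_diff = s_p·√(1/n₁ + 1/n₂) = 16.8169·√(1/36 + 1/154) = 3.1132.
t* = 1.653; margin = 1.653 × 3.1132 = 5.1461.
Difference = 120.4 − 131.8 = -11.4000.
-11.4000 ± 5.1461 → (-16.55, -6.25).

(-16.55, -6.25)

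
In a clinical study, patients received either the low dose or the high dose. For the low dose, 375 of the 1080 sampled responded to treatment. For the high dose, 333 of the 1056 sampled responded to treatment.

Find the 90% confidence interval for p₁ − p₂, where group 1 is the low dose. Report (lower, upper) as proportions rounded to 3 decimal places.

Sample proportions: 375/1080 = 0.3472, 333/1056 = 0.3153.
Each SE is √(p̂(1−p̂)/n): √(0.3472·0.6528/1080) = 0.01449 and √(0.3153·0.6847/1056) = 0.01430.
SE(p̂₁ − p̂₂) = √(SE₁² + SE₂²) = √(0.0002099601 + 0.00020449) = 0.02036, since the two samples are independent.
At 90% confidence z* = 1.645; margin = 1.645 × 0.02036 = 0.03349.
The difference is 0.3472 − 0.3153 = 0.0319, so the interval is 0.0319 ± 0.03349 = (-0.002, 0.065).

(-0.002, 0.065)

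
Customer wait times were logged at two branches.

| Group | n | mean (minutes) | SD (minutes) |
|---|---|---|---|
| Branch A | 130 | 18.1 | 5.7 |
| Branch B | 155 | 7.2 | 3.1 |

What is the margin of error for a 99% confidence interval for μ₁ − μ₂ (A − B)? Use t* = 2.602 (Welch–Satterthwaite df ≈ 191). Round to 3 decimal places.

Per-group SEs: s₁/√n₁ = 5.7/√130 = 0.4999, s₂/√n₂ = 3.1/√155 = 0.2490.
Unpooled SE of the difference: √(0.24990001 + 0.062001) = 0.5585.
Margin of error = t* · SE = 2.602 × 0.5585 = 1.4532.

1.453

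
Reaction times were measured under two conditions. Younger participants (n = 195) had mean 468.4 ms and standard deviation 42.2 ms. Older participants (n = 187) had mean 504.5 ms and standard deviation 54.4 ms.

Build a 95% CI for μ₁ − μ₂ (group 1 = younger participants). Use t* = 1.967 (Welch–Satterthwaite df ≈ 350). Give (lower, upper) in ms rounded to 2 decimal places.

(-45.93, -26.27)

Per-group SEs: s₁/√n₁ = 42.2/√195 = 3.0220, s₂/√n₂ = 54.4/√187 = 3.9781.
Unpooled SE of the difference: √(9.132484 + 15.82527961) = 4.9958.
Margin of error = t* · SE = 1.967 × 4.9958 = 9.8267.
x̄₁ − x̄₂ = 468.4 − 504.5 = -36.1000.
CI: -36.1000 ± 9.8267 = (-45.93, -26.27).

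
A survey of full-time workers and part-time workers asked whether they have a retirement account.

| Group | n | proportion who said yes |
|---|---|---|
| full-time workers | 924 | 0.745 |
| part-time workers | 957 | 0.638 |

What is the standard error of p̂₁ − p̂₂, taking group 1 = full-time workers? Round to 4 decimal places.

Each SE is √(p̂(1−p̂)/n): √(0.7450·0.2550/924) = 0.01434 and √(0.6380·0.3620/957) = 0.01553.
SE(p̂₁ − p̂₂) = √(SE₁² + SE₂²) = √(0.0002056356 + 0.0002411809) = 0.02114, since the two samples are independent.

0.0211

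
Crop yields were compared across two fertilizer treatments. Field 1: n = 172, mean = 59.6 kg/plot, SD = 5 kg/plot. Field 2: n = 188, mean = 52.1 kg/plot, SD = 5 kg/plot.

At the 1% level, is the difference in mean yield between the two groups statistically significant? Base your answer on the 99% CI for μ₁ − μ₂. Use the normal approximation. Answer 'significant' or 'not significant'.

Per-group SEs: s₁/√n₁ = 5/√172 = 0.3812, s₂/√n₂ = 5/√188 = 0.3647.
Unpooled SE of the difference: √(0.14531344 + 0.13300609) = 0.5276.
Margin of error = z* · SE = 2.576 × 0.5276 = 1.3591.
x̄₁ − x̄₂ = 59.6 − 52.1 = 7.5000.
CI: 7.5000 ± 1.3591 = (6.1409, 8.8591).
The interval (6.1409, 8.8591) does not contain 0, so the difference is significant.

significant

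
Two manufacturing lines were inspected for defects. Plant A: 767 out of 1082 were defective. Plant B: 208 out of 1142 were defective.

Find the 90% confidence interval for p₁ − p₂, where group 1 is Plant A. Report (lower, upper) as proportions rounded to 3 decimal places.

First, p̂₁ = 767/1082 = 0.7089; p̂₂ = 208/1142 = 0.1821.
The two standard errors are √(0.7089×0.2911/1082) = 0.01381 and √(0.1821×0.8179/1142) = 0.01142.
Because the samples are independent, SE_diff = √(0.01381² + 0.01142²) = 0.01792.
Using z* = 1.645 for 90%, ME = 1.645 × 0.01792 = 0.02948.
p̂₁ − p̂₂ = 0.5268; interval 0.5268 ± 0.02948 gives (0.497, 0.556).

(0.497, 0.556)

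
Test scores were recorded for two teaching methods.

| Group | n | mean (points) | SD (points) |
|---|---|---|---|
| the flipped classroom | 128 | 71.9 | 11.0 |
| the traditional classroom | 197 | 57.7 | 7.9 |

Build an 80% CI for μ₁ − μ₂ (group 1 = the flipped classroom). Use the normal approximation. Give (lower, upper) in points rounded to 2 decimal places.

(12.76, 15.64)

SE₁ = s₁/√n₁ = 11.0/√128 = 0.9723; SE₂ = 7.9/√197 = 0.5629.
Independent samples, unequal variances: SE_diff = √(SE₁² + SE₂²) = √(0.94536729 + 0.31685641) = 1.1235.
z* = 1.282, so margin of error = 1.282 × 1.1235 = 1.4403.
Difference in means = 71.9 − 57.7 = 14.2000.
14.2000 ± 1.4403 → (12.76, 15.64).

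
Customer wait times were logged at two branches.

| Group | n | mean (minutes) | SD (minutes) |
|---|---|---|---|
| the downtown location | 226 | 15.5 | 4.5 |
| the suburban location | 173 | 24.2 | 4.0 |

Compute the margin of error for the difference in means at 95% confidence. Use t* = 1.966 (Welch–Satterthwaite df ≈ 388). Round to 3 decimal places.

0.839

Per-group SEs: s₁/√n₁ = 4.5/√226 = 0.2993, s₂/√n₂ = 4.0/√173 = 0.3041.
Unpooled SE of the difference: √(0.08958049 + 0.09247681) = 0.4267.
Margin of error = t* · SE = 1.966 × 0.4267 = 0.8389.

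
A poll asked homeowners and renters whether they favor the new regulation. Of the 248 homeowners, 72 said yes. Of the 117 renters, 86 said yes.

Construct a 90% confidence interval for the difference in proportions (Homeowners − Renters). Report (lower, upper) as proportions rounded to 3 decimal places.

(-0.527, -0.363)

First, p̂₁ = 72/248 = 0.2903; p̂₂ = 86/117 = 0.7350.
The two standard errors are √(0.2903×0.7097/248) = 0.02882 and √(0.7350×0.2650/117) = 0.04080.
Because the samples are independent, SE_diff = √(0.02882² + 0.04080²) = 0.04995.
Using z* = 1.645 for 90%, ME = 1.645 × 0.04995 = 0.08217.
p̂₁ − p̂₂ = -0.4447; interval -0.4447 ± 0.08217 gives (-0.527, -0.363).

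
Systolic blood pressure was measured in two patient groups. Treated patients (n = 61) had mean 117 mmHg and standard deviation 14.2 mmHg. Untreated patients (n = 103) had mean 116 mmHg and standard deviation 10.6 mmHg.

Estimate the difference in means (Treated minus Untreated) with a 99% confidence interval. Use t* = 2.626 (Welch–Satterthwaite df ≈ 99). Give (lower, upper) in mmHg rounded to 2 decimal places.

SE₁ = s₁/√n₁ = 14.2/√61 = 1.8181; SE₂ = 10.6/√103 = 1.0444.
Independent samples, unequal variances: SE_diff = √(SE₁² + SE₂²) = √(3.30548761 + 1.09077136) = 2.0967.
t* = 2.626, so margin of error = 2.626 × 2.0967 = 5.5059.
Difference in means = 117 − 116 = 1.0000.
1.0000 ± 5.5059 → (-4.51, 6.51).

(-4.51, 6.51)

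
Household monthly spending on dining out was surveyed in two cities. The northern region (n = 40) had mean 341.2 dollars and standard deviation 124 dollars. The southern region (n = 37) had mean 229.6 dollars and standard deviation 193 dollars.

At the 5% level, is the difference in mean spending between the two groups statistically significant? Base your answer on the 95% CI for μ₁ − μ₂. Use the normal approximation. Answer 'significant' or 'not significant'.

Per-group SEs: s₁/√n₁ = 124/√40 = 19.6061, s₂/√n₂ = 193/√37 = 31.7290.
Unpooled SE of the difference: √(384.39915721 + 1006.729441) = 37.2978.
Margin of error = z* · SE = 1.960 × 37.2978 = 73.1037.
x̄₁ − x̄₂ = 341.2 − 229.6 = 111.6000.
CI: 111.6000 ± 73.1037 = (38.4963, 184.7037).
The interval (38.4963, 184.7037) does not contain 0, so the difference is significant.

significant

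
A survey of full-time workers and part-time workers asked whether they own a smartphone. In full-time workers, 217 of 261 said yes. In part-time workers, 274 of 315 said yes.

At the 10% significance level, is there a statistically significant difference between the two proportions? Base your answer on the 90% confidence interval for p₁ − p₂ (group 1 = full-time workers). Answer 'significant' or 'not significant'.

not significant

Sample proportions: 217/261 = 0.8314, 274/315 = 0.8698.
Each SE is √(p̂(1−p̂)/n): √(0.8314·0.1686/261) = 0.02317 and √(0.8698·0.1302/315) = 0.01896.
SE(p̂₁ − p̂₂) = √(SE₁² + SE₂²) = √(0.0005368489 + 0.0003594816) = 0.02994, since the two samples are independent.
At 90% confidence z* = 1.645; margin = 1.645 × 0.02994 = 0.04925.
The difference is 0.8314 − 0.8698 = -0.0384, so the interval is -0.0384 ± 0.04925 = (-0.08765, 0.01085).
The interval (-0.08765, 0.01085) contains 0, so the difference is not significant.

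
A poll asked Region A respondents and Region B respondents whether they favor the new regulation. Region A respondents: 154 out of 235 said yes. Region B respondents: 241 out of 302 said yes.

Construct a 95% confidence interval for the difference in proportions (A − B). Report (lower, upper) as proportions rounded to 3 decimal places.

(-0.218, -0.067)

p̂₁ = 154/235 = 0.6553 and p̂₂ = 241/302 = 0.7980.
SE₁ = √(p̂₁(1−p̂₁)/n₁) = √(0.6553·0.3447/235) = 0.03100; SE₂ = √(0.7980·0.2020/302) = 0.02310.
Independent samples: SE of the difference = √(SE₁² + SE₂²) = √(0.000961 + 0.00053361) = 0.03866.
z* for 95% confidence is 1.960, so the margin of error is 1.960 × 0.03866 = 0.07577.
Point estimate p̂₁ − p̂₂ = 0.6553 − 0.7980 = -0.1427.
-0.1427 ± 0.07577 → (-0.218, -0.067).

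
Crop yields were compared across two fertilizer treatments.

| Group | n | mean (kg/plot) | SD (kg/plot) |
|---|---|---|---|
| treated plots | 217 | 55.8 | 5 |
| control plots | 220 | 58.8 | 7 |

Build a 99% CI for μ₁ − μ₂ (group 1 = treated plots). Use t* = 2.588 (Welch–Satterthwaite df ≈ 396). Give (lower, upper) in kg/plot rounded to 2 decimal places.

Per-group SEs: s₁/√n₁ = 5/√217 = 0.3394, s₂/√n₂ = 7/√220 = 0.4719.
Unpooled SE of the difference: √(0.11519236 + 0.22268961) = 0.5813.
Margin of error = t* · SE = 2.588 × 0.5813 = 1.5044.
x̄₁ − x̄₂ = 55.8 − 58.8 = -3.0000.
CI: -3.0000 ± 1.5044 = (-4.50, -1.50).

(-4.50, -1.50)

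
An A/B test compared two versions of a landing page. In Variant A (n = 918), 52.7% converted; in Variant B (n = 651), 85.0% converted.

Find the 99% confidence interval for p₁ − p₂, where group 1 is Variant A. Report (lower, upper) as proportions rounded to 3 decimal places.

(-0.379, -0.267)

The two standard errors are √(0.5270×0.4730/918) = 0.01648 and √(0.8500×0.1500/651) = 0.01399.
Because the samples are independent, SE_diff = √(0.01648² + 0.01399²) = 0.02162.
Using z* = 2.576 for 99%, ME = 2.576 × 0.02162 = 0.05569.
p̂₁ − p̂₂ = -0.3230; interval -0.3230 ± 0.05569 gives (-0.379, -0.267).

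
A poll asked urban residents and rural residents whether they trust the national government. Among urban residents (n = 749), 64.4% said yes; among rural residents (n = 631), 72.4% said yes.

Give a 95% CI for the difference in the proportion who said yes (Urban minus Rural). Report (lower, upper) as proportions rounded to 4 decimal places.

Each SE is √(p̂(1−p̂)/n): √(0.6440·0.3560/749) = 0.01750 and √(0.7240·0.2760/631) = 0.01780.
SE(p̂₁ − p̂₂) = √(SE₁² + SE₂²) = √(0.00030625 + 0.00031684) = 0.02496, since the two samples are independent.
At 95% confidence z* = 1.960; margin = 1.960 × 0.02496 = 0.04892.
The difference is 0.6440 − 0.7240 = -0.0800, so the interval is -0.0800 ± 0.04892 = (-0.1289, -0.0311).

(-0.1289, -0.0311)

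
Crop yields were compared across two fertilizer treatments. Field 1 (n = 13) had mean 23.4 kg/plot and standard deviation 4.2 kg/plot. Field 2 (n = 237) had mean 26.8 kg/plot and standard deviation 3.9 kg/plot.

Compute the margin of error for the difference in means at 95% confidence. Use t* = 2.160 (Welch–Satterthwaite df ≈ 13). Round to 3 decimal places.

SE₁ = s₁/√n₁ = 4.2/√13 = 1.1649; SE₂ = 3.9/√237 = 0.2533.
Independent samples, unequal variances: SE_diff = √(SE₁² + SE₂²) = √(1.35699201 + 0.06416089) = 1.1921.
t* = 2.160, so margin of error = 2.160 × 1.1921 = 2.5749.

2.575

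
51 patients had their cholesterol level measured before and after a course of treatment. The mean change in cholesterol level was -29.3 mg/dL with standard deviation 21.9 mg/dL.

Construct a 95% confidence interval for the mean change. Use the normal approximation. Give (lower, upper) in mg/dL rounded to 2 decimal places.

(-35.31, -23.29)

Paired design: SE = s_d/√n = 21.9/√51 = 3.0666.
z* = 1.960; margin of error = 1.960 × 3.0666 = 6.0105.
-29.3 ± 6.0105 → (-35.31, -23.29).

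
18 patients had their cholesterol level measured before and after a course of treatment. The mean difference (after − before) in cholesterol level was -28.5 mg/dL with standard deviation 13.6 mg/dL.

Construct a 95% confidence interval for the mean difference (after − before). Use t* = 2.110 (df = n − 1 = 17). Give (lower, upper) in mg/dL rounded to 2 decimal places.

This is a matched-pairs design, so SE = s_d/√n = 13.6/√18 = 3.2056.
Margin = 2.110 × 3.2056 = 6.7638; the interval is -28.5 ± 6.7638 = (-35.26, -21.74).

(-35.26, -21.74)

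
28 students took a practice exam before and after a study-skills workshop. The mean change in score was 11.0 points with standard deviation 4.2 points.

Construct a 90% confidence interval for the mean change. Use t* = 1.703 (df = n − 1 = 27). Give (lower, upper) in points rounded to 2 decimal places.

Paired design: SE = s_d/√n = 4.2/√28 = 0.7937.
t* = 1.703; margin of error = 1.703 × 0.7937 = 1.3517.
11.0 ± 1.3517 → (9.65, 12.35).

(9.65, 12.35)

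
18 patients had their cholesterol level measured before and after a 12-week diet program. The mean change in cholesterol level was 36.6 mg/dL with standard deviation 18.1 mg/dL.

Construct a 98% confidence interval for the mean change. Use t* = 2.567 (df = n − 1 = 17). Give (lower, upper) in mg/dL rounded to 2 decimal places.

This is a matched-pairs design, so SE = s_d/√n = 18.1/√18 = 4.2662.
Margin = 2.567 × 4.2662 = 10.9513; the interval is 36.6 ± 10.9513 = (25.65, 47.55).

(25.65, 47.55)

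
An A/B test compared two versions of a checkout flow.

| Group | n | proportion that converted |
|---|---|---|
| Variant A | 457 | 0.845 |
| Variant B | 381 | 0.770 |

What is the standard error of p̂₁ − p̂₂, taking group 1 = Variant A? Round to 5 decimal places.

0.02741

Each SE is √(p̂(1−p̂)/n): √(0.8450·0.1550/457) = 0.01693 and √(0.7700·0.2300/381) = 0.02156.
SE(p̂₁ − p̂₂) = √(SE₁² + SE₂²) = √(0.0002866249 + 0.0004648336) = 0.02741, since the two samples are independent.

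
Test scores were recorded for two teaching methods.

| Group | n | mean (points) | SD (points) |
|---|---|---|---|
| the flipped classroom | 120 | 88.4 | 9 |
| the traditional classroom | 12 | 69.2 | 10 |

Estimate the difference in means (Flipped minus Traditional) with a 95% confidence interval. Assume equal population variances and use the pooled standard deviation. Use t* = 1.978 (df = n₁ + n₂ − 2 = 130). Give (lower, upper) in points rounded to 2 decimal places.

(13.76, 24.64)

s_p = √[((n₁−1)s₁² + (n₂−1)s₂²)/(n₁+n₂−2)] = √[(119·9² + 11·10²)/130] = 9.0889.
SE = 9.0889·√(1/120 + 1/12) = 2.7518.
With t* = 1.978, margin = 1.978 × 2.7518 = 5.4431.
x̄₁ − x̄₂ = 88.4 − 69.2 = 19.2000; interval 19.2000 ± 5.4431 = (13.76, 24.64).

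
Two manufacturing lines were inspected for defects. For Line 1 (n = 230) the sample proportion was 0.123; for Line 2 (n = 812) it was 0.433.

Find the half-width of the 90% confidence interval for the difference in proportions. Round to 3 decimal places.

0.046

Each SE is √(p̂(1−p̂)/n): √(0.1230·0.8770/230) = 0.02166 and √(0.4330·0.5670/812) = 0.01739.
SE(p̂₁ − p̂₂) = √(SE₁² + SE₂²) = √(0.0004691556 + 0.0003024121) = 0.02778, since the two samples are independent.
At 90% confidence z* = 1.645; margin = 1.645 × 0.02778 = 0.04570.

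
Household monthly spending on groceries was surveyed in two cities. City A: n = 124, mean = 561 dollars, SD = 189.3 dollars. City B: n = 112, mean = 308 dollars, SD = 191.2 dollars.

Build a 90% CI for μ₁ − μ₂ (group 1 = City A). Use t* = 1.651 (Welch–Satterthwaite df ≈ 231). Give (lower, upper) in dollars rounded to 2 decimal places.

(212.04, 293.96)

Standard errors of each mean: 189.3/√124 = 16.9996 and 191.2/√112 = 18.0667.
SE(x̄₁ − x̄₂) = √(16.9996² + 18.0667²) = 24.8071 for independent samples with unequal variances.
With t* = 1.651, the margin is 1.651 × 24.8071 = 40.9565.
x̄₁ − x̄₂ = 561 − 308 = 253.0000; the interval is 253.0000 ± 40.9565 = (212.04, 293.96).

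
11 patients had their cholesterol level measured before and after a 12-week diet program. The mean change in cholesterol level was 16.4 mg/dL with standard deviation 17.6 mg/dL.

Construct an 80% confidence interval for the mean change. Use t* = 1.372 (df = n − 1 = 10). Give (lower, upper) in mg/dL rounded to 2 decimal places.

This is a matched-pairs design, so SE = s_d/√n = 17.6/√11 = 5.3066.
Margin = 1.372 × 5.3066 = 7.2807; the interval is 16.4 ± 7.2807 = (9.12, 23.68).

(9.12, 23.68)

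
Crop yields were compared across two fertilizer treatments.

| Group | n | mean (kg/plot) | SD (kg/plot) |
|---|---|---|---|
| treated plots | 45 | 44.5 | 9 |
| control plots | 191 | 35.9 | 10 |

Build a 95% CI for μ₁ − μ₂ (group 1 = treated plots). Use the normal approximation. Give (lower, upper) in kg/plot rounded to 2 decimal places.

(5.61, 11.59)

Standard errors of each mean: 9/√45 = 1.3416 and 10/√191 = 0.7236.
SE(x̄₁ − x̄₂) = √(1.3416² + 0.7236²) = 1.5243 for independent samples with unequal variances.
With z* = 1.960, the margin is 1.960 × 1.5243 = 2.9876.
x̄₁ − x̄₂ = 44.5 − 35.9 = 8.6000; the interval is 8.6000 ± 2.9876 = (5.61, 11.59).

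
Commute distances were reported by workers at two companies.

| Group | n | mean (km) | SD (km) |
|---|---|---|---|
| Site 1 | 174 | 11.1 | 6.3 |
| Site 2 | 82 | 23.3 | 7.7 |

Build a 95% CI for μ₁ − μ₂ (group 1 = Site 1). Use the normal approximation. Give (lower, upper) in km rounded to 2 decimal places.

(-14.11, -10.29)

Standard errors of each mean: 6.3/√174 = 0.4776 and 7.7/√82 = 0.8503.
SE(x̄₁ − x̄₂) = √(0.4776² + 0.8503²) = 0.9752 for independent samples with unequal variances.
With z* = 1.960, the margin is 1.960 × 0.9752 = 1.9114.
x̄₁ − x̄₂ = 11.1 − 23.3 = -12.2000; the interval is -12.2000 ± 1.9114 = (-14.11, -10.29).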